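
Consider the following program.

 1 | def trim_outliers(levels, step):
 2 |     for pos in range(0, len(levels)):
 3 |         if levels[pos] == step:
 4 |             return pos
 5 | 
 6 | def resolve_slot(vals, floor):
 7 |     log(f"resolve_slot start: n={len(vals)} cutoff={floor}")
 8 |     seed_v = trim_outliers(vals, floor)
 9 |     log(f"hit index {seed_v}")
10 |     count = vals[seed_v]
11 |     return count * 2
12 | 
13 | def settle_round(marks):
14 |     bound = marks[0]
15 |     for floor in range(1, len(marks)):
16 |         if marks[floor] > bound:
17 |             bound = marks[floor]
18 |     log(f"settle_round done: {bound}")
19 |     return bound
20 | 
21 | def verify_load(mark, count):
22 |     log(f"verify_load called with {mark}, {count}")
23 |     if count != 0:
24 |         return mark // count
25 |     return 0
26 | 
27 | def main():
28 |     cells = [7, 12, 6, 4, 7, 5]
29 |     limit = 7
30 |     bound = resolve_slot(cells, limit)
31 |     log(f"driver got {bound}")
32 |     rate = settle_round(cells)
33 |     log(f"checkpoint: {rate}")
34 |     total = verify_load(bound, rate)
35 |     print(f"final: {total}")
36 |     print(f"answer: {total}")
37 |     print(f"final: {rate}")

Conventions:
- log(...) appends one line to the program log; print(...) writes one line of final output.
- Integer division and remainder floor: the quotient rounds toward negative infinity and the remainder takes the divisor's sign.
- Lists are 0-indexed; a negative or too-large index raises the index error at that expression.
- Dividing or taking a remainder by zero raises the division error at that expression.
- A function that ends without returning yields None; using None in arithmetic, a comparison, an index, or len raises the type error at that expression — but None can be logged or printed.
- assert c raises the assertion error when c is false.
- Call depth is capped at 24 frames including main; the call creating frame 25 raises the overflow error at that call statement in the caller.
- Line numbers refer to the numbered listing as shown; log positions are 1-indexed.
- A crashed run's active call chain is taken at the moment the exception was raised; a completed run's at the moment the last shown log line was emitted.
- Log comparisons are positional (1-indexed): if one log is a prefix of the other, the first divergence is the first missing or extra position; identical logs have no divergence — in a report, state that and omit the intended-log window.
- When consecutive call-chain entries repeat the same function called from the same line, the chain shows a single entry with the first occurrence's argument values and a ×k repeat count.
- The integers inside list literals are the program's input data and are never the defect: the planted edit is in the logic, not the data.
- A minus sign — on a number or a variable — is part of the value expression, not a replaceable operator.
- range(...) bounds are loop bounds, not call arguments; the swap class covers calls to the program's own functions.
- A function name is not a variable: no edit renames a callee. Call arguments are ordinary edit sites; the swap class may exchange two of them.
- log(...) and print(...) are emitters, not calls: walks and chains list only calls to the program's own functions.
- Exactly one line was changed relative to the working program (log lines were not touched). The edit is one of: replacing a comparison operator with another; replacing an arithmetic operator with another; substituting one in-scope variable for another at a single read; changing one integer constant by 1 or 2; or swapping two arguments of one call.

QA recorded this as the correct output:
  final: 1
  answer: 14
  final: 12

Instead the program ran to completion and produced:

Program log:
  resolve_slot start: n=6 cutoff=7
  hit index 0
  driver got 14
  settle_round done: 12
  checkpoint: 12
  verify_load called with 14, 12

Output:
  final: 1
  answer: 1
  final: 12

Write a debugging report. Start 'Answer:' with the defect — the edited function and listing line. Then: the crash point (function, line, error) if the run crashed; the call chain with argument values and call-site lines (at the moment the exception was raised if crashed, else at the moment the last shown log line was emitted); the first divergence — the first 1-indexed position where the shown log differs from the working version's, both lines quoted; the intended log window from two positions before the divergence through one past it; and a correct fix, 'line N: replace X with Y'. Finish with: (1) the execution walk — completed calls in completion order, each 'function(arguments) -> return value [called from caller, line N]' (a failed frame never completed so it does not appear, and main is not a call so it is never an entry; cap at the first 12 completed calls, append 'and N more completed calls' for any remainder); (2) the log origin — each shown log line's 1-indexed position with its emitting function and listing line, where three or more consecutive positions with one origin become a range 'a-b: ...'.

Answer: the defect is in main at line 36.
Key fact: The two runs log identically and part ways only at the printed values.
Call chain: main -> verify_load(14, 12) (called at line 34).
First divergence: none (the log streams are identical).
Execution walk:
  trim_outliers([7, 12, 6, 4, 7, 5], 7) -> 0  [called from resolve_slot, line 8]
  resolve_slot([7, 12, 6, 4, 7, 5], 7) -> 14  [called from main, line 30]
  settle_round([7, 12, 6, 4, 7, 5]) -> 12  [called from main, line 32]
  verify_load(14, 12) -> 1  [called from main, line 34]
Origin of each log line:
  1: from resolve_slot, line 7
  2: from resolve_slot, line 9
  3: from main, line 31
  4: from settle_round, line 18
  5: from main, line 33
  6: from verify_load, line 22
A correct fix: line 36: replace `total` with `bound`.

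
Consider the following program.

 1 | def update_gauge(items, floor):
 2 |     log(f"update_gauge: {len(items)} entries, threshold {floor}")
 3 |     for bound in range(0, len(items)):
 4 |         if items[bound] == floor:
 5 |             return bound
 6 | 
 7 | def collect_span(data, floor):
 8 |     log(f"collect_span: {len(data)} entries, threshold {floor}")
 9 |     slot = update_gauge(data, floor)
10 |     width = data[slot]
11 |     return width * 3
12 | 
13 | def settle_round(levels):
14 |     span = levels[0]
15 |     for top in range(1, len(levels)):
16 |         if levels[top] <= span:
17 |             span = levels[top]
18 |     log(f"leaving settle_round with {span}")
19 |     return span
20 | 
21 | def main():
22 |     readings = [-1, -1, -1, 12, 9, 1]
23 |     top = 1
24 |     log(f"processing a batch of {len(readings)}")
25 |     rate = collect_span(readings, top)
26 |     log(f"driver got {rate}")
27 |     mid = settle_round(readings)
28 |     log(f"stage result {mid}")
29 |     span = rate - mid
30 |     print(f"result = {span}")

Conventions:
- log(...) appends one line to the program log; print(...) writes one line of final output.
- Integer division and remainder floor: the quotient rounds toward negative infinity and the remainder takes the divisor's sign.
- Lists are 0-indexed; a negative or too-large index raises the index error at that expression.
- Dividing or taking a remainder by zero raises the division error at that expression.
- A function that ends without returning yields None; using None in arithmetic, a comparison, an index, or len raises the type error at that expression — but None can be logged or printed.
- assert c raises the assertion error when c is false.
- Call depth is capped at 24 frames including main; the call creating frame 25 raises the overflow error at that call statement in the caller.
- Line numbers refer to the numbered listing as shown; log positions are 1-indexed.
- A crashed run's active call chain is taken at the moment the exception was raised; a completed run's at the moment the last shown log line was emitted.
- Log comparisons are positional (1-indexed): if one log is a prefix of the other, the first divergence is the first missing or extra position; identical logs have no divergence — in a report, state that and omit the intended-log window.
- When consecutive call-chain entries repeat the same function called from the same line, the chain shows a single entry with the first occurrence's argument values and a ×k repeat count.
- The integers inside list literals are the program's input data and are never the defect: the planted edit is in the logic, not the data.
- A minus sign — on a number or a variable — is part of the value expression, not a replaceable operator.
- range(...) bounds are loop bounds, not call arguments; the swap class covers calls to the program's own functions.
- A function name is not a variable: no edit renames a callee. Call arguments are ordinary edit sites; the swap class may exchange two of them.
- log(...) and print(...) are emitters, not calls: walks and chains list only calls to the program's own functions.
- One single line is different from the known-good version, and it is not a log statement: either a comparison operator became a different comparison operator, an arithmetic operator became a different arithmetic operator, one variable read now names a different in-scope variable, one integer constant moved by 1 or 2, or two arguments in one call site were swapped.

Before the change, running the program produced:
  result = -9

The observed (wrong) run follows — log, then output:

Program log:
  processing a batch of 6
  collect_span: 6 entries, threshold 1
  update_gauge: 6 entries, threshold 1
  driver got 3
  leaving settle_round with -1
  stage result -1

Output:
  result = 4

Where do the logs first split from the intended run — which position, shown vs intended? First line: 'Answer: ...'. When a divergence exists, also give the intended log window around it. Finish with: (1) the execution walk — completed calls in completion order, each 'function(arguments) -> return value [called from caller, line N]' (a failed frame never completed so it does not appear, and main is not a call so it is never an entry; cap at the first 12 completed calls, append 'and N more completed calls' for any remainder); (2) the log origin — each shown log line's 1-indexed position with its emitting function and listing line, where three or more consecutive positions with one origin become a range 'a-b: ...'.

Answer: position 5; shown 'leaving settle_round with -1' vs intended 'leaving settle_round with 12'.
Intended log window:
  3: update_gauge: 6 entries, threshold 1
  4: driver got 3
  5: leaving settle_round with 12
  6: stage result 12
Execution walk:
  update_gauge([-1, -1, -1, 12, 9, 1], 1) -> 5  [called from collect_span, line 9]
  collect_span([-1, -1, -1, 12, 9, 1], 1) -> 3  [called from main, line 25]
  settle_round([-1, -1, -1, 12, 9, 1]) -> -1  [called from main, line 27]
Origin of each log line:
  1: logged in main at line 24
  2: logged in collect_span at line 8
  3: logged in update_gauge at line 2
  4: logged in main at line 26
  5: logged in settle_round at line 18
  6: logged in main at line 28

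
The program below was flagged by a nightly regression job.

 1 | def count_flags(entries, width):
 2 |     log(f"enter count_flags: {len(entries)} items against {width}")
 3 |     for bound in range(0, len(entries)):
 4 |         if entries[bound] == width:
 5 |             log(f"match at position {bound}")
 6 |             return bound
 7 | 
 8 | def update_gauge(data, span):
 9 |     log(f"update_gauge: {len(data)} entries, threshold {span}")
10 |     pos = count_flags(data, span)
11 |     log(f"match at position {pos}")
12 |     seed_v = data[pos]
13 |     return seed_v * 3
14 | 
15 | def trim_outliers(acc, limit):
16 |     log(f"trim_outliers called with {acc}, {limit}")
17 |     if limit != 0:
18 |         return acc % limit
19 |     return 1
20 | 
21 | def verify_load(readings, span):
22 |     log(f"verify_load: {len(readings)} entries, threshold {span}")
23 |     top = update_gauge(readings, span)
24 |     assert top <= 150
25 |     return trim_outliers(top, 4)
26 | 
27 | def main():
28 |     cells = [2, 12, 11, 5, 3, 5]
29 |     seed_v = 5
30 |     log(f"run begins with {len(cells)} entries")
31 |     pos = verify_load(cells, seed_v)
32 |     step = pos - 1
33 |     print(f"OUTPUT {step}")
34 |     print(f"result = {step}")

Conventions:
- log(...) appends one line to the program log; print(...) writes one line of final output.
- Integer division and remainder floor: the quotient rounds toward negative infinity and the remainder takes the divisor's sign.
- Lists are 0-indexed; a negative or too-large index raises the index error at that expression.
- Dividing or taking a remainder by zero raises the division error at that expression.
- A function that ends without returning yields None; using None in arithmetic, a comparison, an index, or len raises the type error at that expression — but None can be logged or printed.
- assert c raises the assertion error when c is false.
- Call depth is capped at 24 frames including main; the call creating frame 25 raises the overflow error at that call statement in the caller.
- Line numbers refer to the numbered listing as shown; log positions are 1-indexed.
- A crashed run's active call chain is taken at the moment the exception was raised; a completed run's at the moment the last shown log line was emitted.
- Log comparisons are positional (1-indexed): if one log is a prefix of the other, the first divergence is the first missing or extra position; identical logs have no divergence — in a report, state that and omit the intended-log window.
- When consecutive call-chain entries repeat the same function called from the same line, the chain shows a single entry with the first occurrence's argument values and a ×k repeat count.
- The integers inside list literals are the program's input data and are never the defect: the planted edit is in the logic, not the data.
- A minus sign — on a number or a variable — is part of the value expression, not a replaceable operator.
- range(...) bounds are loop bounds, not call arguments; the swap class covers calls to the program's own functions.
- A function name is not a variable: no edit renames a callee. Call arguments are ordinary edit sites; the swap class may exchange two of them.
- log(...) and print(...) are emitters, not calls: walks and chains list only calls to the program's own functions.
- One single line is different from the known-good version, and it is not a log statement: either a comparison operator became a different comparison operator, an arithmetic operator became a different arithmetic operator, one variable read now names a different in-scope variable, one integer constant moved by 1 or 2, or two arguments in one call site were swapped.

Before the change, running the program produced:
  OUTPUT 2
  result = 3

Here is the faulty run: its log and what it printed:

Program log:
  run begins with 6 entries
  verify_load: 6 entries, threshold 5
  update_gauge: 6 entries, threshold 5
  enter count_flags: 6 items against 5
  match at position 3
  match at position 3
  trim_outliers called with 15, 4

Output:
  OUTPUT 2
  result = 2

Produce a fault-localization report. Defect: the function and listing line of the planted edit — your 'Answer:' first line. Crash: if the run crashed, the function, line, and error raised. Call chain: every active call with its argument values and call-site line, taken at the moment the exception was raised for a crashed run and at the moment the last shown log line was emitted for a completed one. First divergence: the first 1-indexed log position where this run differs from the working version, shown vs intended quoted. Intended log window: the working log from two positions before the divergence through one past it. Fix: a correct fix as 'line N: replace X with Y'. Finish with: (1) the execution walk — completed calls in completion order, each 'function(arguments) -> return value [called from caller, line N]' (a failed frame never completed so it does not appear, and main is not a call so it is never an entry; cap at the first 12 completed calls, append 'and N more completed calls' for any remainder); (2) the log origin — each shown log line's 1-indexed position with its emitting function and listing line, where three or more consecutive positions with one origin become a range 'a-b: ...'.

Answer: the defect is in main at line 34.
The tell: The logs agree in full; only the final output differs.
Call chain: main -> verify_load([2, 12, 11, 5, 3, 5], 5) (called at line 31) -> trim_outliers(15, 4) (called at line 25).
First divergence: there is none — every log position agrees.
Execution walk:
  count_flags([2, 12, 11, 5, 3, 5], 5) -> 3  [called from update_gauge, line 10]
  update_gauge([2, 12, 11, 5, 3, 5], 5) -> 15  [called from verify_load, line 23]
  trim_outliers(15, 4) -> 3  [called from verify_load, line 25]
  verify_load([2, 12, 11, 5, 3, 5], 5) -> 3  [called from main, line 31]
Log origins:
  1 — main, line 30
  2 — verify_load, line 22
  3 — update_gauge, line 9
  4 — count_flags, line 2
  5 — count_flags, line 5
  6 — update_gauge, line 11
  7 — trim_outliers, line 16
A correct fix: line 34: replace `step` with `pos`.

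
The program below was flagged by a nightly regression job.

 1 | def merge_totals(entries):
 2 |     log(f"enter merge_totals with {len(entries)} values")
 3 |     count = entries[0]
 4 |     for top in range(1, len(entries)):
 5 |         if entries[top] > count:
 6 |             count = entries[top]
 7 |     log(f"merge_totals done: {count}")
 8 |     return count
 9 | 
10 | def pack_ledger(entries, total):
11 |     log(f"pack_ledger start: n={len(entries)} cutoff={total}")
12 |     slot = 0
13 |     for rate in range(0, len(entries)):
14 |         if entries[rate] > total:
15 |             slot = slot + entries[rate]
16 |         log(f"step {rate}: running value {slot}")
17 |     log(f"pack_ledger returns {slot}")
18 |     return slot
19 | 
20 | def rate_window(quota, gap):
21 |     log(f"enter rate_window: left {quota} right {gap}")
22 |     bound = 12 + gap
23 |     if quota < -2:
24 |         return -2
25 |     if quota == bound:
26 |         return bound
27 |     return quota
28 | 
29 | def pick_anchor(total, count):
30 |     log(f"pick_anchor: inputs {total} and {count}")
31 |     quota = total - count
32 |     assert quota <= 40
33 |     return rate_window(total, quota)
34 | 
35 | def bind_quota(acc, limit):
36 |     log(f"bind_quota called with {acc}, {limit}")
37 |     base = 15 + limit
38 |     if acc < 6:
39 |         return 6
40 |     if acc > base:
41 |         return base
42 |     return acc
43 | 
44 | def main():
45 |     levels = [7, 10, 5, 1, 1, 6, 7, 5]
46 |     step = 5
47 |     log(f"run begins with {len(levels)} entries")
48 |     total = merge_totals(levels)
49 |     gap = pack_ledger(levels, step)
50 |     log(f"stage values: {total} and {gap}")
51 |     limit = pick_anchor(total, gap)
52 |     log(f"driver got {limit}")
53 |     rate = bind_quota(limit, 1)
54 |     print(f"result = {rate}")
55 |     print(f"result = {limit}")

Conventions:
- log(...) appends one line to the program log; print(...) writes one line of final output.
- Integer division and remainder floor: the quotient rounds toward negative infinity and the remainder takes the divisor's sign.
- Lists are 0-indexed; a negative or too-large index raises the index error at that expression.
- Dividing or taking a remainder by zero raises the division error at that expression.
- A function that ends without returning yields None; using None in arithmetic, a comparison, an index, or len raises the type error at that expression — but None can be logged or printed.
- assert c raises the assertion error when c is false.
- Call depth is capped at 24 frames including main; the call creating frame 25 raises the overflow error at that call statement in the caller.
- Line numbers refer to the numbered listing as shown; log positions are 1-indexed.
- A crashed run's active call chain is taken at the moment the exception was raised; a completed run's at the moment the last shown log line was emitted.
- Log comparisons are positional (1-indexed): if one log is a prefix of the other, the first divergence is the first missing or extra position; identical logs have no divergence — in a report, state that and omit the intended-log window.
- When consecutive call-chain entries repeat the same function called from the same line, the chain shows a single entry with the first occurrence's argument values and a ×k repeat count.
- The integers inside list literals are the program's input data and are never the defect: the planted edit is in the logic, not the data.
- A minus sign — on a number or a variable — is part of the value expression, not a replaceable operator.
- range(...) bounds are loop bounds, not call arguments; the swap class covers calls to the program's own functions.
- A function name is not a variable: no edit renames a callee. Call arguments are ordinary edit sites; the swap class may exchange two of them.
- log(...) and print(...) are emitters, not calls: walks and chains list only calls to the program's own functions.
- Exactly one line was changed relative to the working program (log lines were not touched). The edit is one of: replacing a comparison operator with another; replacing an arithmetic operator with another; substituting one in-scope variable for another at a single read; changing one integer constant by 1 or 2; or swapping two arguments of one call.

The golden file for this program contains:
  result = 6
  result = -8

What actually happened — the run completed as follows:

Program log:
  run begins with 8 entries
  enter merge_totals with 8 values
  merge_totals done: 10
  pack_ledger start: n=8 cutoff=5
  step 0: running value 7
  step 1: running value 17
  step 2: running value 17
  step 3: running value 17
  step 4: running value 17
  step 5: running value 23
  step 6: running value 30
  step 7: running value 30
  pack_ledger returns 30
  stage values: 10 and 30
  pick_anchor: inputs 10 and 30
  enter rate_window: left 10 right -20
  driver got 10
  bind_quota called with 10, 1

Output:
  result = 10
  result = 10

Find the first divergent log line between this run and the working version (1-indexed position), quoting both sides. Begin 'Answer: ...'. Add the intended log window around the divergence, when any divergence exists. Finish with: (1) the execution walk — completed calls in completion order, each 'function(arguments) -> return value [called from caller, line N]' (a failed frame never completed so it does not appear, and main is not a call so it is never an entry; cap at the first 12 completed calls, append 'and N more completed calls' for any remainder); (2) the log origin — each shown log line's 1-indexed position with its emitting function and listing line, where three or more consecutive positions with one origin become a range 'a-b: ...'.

Answer: at position 17 the run shows 'driver got 10' where the working version logs 'driver got -8'.
Intended log window:
  15: pick_anchor: inputs 10 and 30
  16: enter rate_window: left 10 right -20
  17: driver got -8
  18: bind_quota called with -8, 1
Execution walk:
  merge_totals([7, 10, 5, 1, 1, 6, 7, 5]) -> 10  [called from main, line 48]
  pack_ledger([7, 10, 5, 1, 1, 6, 7, 5], 5) -> 30  [called from main, line 49]
  rate_window(10, -20) -> 10  [called from pick_anchor, line 33]
  pick_anchor(10, 30) -> 10  [called from main, line 51]
  bind_quota(10, 1) -> 10  [called from main, line 53]
Origin of each log line:
  1: from main, line 47
  2: from merge_totals, line 2
  3: from merge_totals, line 7
  4: from pack_ledger, line 11
  5-12: from pack_ledger, line 16
  13: from pack_ledger, line 17
  14: from main, line 50
  15: from pick_anchor, line 30
  16: from rate_window, line 21
  17: from main, line 52
  18: from bind_quota, line 36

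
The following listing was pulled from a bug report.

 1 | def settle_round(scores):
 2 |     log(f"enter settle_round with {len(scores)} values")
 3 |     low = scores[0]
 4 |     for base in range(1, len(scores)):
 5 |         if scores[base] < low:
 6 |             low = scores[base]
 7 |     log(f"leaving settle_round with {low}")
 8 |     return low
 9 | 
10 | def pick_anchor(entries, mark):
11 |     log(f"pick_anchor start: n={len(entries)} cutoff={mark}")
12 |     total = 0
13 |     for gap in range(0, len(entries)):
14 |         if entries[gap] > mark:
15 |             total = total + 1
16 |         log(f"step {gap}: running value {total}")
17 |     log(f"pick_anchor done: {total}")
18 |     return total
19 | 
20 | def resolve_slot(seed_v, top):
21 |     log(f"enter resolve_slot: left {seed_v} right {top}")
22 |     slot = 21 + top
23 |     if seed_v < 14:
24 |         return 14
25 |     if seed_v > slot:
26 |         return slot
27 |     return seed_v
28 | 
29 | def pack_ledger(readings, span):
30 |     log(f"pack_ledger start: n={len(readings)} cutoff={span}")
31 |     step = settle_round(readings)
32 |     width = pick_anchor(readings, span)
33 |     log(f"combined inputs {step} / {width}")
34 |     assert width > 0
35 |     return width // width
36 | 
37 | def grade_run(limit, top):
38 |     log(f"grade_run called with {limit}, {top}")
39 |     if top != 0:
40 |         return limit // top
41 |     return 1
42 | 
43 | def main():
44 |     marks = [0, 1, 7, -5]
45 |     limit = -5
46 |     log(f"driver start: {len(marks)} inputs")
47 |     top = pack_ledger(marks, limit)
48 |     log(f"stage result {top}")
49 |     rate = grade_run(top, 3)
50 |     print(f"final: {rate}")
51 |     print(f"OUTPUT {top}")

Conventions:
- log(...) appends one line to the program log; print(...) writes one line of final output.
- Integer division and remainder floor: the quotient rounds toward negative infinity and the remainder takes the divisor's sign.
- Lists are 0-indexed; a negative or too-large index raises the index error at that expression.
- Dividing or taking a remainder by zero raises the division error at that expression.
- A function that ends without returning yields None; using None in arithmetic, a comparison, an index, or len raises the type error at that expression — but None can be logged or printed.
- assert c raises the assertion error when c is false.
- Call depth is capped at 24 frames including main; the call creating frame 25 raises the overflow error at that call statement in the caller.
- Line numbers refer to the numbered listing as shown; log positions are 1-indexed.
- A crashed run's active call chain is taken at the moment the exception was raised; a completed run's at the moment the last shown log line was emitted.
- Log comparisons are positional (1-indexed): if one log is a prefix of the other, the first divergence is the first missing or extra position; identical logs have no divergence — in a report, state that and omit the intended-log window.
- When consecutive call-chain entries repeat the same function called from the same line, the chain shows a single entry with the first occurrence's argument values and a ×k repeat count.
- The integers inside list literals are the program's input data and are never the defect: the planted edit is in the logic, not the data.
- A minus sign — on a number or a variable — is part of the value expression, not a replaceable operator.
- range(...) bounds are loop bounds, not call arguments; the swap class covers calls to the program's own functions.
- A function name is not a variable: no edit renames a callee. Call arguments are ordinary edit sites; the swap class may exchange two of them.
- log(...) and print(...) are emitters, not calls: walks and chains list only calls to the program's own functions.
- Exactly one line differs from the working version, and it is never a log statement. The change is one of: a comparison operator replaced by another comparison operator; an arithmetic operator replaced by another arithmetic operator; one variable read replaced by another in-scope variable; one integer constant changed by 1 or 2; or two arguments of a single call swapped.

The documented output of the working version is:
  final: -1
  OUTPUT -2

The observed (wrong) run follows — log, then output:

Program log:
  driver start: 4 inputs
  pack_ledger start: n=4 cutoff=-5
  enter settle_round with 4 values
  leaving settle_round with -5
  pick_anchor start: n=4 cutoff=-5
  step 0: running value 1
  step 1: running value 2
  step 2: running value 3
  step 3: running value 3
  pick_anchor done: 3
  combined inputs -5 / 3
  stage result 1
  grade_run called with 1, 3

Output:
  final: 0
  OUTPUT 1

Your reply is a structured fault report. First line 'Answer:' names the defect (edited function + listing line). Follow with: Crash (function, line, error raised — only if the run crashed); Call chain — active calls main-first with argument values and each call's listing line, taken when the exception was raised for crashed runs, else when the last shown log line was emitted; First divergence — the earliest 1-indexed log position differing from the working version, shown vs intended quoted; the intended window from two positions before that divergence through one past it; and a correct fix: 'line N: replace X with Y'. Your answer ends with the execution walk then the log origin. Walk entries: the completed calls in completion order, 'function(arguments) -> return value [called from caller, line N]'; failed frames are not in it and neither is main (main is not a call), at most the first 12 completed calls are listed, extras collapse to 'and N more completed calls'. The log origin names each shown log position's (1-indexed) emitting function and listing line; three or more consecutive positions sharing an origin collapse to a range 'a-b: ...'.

Answer: the defect is in pack_ledger at line 35.
The tell: The earliest visible damage is log position 12 — 'stage result 1' rather than the intended 'stage result -2'.
Call chain: main -> grade_run(1, 3) (called at line 49).
First divergence: at position 12 the run shows 'stage result 1' where the working version logs 'stage result -2'.
Intended log window:
  10: pick_anchor done: 3
  11: combined inputs -5 / 3
  12: stage result -2
  13: grade_run called with -2, 3
Execution walk:
  settle_round([0, 1, 7, -5]) -> -5  [called from pack_ledger, line 31]
  pick_anchor([0, 1, 7, -5], -5) -> 3  [called from pack_ledger, line 32]
  pack_ledger([0, 1, 7, -5], -5) -> 1  [called from main, line 47]
  grade_run(1, 3) -> 0  [called from main, line 49]
Log origin:
  1: emitted by main (line 46)
  2: emitted by pack_ledger (line 30)
  3: emitted by settle_round (line 2)
  4: emitted by settle_round (line 7)
  5: emitted by pick_anchor (line 11)
  6-9: emitted by pick_anchor (line 16)
  10: emitted by pick_anchor (line 17)
  11: emitted by pack_ledger (line 33)
  12: emitted by main (line 48)
  13: emitted by grade_run (line 38)
A correct fix: line 35: replace `width // width` with `step // width`.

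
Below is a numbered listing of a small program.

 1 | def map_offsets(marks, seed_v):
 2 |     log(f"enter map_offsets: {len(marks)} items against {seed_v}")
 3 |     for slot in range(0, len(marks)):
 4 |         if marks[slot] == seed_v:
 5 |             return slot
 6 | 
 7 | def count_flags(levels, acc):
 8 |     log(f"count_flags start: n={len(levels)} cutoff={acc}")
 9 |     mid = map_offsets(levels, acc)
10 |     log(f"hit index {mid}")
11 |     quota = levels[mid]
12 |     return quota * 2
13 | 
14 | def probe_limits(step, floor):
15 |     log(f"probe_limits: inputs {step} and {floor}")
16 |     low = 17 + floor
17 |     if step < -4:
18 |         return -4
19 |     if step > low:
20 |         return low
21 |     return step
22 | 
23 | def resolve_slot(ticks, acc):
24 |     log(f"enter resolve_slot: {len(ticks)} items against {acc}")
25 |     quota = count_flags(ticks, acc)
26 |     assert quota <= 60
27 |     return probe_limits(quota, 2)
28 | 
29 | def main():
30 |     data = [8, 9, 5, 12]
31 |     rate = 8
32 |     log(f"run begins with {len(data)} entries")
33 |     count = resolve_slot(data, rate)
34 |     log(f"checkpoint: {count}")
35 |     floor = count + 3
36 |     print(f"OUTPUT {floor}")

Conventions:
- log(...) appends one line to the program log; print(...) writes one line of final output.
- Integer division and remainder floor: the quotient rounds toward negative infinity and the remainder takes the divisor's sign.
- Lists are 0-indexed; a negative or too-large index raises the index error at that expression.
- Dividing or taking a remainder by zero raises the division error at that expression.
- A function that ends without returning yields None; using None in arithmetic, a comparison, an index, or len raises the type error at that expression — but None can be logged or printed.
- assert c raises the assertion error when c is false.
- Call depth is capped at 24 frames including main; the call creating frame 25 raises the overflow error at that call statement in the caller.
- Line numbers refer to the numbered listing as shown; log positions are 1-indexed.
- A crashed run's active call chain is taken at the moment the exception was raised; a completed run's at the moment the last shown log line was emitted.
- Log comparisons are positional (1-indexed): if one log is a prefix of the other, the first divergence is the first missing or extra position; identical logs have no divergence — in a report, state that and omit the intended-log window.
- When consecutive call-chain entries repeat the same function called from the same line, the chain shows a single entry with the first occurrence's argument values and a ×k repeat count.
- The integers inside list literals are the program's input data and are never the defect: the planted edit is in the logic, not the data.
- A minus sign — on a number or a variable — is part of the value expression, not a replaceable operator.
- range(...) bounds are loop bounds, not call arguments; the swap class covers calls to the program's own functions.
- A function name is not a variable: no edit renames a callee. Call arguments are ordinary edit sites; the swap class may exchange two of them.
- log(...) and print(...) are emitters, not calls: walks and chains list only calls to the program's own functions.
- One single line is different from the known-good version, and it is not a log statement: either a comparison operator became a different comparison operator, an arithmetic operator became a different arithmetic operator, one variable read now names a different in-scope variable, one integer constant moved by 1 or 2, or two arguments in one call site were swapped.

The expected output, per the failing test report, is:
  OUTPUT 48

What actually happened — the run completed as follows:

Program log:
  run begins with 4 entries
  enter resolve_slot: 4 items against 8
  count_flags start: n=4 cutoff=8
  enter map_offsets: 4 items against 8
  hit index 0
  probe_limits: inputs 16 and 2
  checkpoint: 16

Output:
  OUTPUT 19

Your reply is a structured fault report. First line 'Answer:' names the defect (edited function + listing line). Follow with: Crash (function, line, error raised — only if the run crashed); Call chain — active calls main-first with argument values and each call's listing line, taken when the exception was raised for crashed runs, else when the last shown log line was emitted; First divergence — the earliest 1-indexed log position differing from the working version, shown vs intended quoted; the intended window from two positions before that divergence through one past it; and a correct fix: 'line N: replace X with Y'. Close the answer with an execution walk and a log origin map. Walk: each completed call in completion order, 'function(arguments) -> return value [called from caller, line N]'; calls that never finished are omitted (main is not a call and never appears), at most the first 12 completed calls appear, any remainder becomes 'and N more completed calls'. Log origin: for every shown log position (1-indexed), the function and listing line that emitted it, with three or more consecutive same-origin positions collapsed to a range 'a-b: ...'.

Answer: the defect is in main at line 35.
Key observation: Log streams are identical — the defect surfaces only in the printed output.
Call chain: main.
First divergence: none — the logs agree in full.
Execution walk:
  map_offsets([8, 9, 5, 12], 8) -> 0  [called from count_flags, line 9]
  count_flags([8, 9, 5, 12], 8) -> 16  [called from resolve_slot, line 25]
  probe_limits(16, 2) -> 16  [called from resolve_slot, line 27]
  resolve_slot([8, 9, 5, 12], 8) -> 16  [called from main, line 33]
Log line origins:
  1: logged in main at line 32
  2: logged in resolve_slot at line 24
  3: logged in count_flags at line 8
  4: logged in map_offsets at line 2
  5: logged in count_flags at line 10
  6: logged in probe_limits at line 15
  7: logged in main at line 34
A correct fix: line 35: replace `+` with `*`.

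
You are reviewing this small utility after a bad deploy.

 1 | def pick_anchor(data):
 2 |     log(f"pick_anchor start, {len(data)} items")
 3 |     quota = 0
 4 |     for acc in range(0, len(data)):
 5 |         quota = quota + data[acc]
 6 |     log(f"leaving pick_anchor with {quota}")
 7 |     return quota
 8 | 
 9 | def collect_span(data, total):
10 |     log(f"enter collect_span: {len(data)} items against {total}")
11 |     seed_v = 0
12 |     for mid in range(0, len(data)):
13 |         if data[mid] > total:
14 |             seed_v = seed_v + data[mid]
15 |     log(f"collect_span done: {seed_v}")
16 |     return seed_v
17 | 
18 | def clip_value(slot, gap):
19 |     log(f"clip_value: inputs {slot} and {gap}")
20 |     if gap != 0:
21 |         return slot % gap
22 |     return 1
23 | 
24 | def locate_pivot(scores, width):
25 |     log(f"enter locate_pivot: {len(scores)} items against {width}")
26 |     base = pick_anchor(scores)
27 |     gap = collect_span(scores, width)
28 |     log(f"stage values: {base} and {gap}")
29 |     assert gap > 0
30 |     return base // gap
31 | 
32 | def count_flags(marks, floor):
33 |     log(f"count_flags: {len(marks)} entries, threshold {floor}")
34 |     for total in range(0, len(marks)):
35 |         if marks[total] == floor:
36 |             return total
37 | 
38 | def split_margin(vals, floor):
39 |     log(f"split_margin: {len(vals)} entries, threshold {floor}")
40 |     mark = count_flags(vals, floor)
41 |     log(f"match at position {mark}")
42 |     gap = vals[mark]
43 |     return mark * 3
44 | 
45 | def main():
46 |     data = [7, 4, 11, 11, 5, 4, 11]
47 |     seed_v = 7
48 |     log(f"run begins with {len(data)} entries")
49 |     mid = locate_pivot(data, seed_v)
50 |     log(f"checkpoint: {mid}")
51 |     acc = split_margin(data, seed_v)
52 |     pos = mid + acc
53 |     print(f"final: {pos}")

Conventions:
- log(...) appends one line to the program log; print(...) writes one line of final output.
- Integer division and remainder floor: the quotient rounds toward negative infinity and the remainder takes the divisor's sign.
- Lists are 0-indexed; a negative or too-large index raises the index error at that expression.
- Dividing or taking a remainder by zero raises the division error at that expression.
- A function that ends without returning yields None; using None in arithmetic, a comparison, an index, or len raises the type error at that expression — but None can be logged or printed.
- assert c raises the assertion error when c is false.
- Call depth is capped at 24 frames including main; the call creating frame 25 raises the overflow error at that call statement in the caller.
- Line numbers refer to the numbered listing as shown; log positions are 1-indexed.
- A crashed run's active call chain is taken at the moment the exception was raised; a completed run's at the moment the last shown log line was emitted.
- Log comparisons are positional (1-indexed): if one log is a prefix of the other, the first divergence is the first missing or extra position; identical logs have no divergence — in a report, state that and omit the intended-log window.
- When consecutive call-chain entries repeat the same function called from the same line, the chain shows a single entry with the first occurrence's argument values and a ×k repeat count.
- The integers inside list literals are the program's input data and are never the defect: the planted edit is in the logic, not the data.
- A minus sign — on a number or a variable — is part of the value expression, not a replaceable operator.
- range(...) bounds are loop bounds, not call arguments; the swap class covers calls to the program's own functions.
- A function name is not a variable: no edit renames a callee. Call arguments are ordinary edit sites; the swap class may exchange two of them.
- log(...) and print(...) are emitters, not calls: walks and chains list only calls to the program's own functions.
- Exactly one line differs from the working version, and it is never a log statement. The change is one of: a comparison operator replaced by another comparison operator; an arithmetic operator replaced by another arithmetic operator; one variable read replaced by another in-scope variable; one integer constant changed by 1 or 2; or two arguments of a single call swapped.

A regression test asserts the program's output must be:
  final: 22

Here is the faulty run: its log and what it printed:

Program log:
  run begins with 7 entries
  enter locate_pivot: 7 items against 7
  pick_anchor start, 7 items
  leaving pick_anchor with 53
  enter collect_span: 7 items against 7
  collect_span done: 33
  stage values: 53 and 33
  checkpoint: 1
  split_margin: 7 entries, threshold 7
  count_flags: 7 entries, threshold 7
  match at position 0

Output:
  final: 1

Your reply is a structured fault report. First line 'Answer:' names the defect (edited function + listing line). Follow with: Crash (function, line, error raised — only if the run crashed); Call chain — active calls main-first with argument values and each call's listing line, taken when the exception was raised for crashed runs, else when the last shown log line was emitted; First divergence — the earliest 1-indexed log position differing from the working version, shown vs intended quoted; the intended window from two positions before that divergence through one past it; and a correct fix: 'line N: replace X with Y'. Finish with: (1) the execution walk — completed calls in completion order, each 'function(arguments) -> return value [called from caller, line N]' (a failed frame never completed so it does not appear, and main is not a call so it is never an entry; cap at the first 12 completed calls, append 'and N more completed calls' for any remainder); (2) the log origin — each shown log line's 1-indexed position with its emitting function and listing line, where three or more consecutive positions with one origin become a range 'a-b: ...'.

Answer: the defect is in split_margin at line 43.
Core observation: The logs agree in full; only the final output differs.
Call chain: main -> split_margin([7, 4, 11, 11, 5, 4, 11], 7) (called at line 51).
First divergence: there is none — every log position agrees.
Execution walk:
  pick_anchor([7, 4, 11, 11, 5, 4, 11]) -> 53  [called from locate_pivot, line 26]
  collect_span([7, 4, 11, 11, 5, 4, 11], 7) -> 33  [called from locate_pivot, line 27]
  locate_pivot([7, 4, 11, 11, 5, 4, 11], 7) -> 1  [called from main, line 49]
  count_flags([7, 4, 11, 11, 5, 4, 11], 7) -> 0  [called from split_margin, line 40]
  split_margin([7, 4, 11, 11, 5, 4, 11], 7) -> 0  [called from main, line 51]
Log origin:
  1: emitted by main (line 48)
  2: emitted by locate_pivot (line 25)
  3: emitted by pick_anchor (line 2)
  4: emitted by pick_anchor (line 6)
  5: emitted by collect_span (line 10)
  6: emitted by collect_span (line 15)
  7: emitted by locate_pivot (line 28)
  8: emitted by main (line 50)
  9: emitted by split_margin (line 39)
  10: emitted by count_flags (line 33)
  11: emitted by split_margin (line 41)
A correct fix: line 43: replace `mark` with `gap`.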